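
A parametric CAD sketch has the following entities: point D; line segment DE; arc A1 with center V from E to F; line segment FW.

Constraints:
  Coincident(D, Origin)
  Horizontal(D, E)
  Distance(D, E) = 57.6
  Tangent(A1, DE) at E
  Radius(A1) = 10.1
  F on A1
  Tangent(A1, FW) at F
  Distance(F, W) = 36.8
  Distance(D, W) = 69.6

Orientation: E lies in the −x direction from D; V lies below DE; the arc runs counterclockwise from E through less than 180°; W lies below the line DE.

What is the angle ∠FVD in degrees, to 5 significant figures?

164.24°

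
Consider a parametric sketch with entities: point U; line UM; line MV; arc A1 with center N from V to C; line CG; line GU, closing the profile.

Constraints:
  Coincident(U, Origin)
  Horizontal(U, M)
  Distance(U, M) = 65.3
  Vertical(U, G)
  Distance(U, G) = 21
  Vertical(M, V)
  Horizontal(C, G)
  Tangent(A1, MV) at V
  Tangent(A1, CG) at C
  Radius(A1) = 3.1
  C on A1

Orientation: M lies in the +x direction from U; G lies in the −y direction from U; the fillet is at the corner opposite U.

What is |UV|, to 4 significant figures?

67.71

U is at the origin; U and M share the same y with |UM| = 65.3 and M on the +x side, so M = (65.30, 0.000). U and G share the same x with |UG| = 21.0 and G on the −y side, so G = (0.000, -21.00). The virtual corner opposite U is at (65.30, -21.00). A1 meets MV tangentially, so NV is at right angles to MV and A1 meets CG tangentially, so NC is at right angles to CG, with radius 3.1, so the center N sits 3.1 in from both sides at N = (62.20, -17.90). That places the tangent points at V = (65.30, -17.90) on MV and C = (62.20, -21.00) on CG. Then |UV| = |V − U| = 67.71.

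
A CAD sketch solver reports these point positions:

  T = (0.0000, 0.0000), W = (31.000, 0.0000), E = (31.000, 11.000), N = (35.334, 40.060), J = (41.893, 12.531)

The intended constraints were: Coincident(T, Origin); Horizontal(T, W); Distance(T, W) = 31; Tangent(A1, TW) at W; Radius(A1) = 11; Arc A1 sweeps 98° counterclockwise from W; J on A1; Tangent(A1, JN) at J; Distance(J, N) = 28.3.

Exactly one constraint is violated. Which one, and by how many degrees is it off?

Tangent(A1, JN) at J — off by 5.40°.

T = (0.00, 0.00) ✓; T.y = 0.00, W.y = 0.00 ✓; |TW| = 31.00 ✓; ∠(EW, WT) = 90.00° ✓; |EW| = 11.00 ✓; bearing(E→J) − bearing(E→W) = 98.00° ✓; |EJ| = 11.00 ✓; ∠(EJ, JN) = 84.60° ✗; |JN| = 28.30 ✓.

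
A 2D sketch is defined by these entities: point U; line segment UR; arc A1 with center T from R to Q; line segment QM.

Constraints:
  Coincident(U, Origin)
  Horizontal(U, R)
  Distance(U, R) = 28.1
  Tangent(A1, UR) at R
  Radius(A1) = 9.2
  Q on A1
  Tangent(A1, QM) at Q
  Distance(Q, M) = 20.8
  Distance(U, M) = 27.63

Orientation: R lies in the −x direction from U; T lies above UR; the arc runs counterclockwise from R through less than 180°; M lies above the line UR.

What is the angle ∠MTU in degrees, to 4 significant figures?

62.16°

Checks: |TQ| = 9.200 ✓; ∠(TQ, QM) = 90.00° ✓; |QM| = 20.80 ✓; |UM| = 27.63 ✓.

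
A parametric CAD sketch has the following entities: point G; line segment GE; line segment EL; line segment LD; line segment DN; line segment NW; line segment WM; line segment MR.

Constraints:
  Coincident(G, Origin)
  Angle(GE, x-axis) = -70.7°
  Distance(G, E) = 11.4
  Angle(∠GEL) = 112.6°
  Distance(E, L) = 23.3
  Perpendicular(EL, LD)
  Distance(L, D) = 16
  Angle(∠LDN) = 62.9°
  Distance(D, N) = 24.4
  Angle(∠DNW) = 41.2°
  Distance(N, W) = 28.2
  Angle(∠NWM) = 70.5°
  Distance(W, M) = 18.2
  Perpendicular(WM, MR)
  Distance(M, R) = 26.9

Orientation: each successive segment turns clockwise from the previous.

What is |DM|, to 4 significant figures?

3.919

G is at the origin; GE runs at -70.7° with length 11.4, so E = (3.768, -10.76). ∠GEL = 112.6° gives EL at -138.1° from the x-axis; with |EL| = 23.3, L = (-13.57, -26.32). The perpendicularity gives LD at right angles to EL, so LD runs at 131.9°; with |LD| = 16.0, D = (-24.26, -14.41). ∠LDN = 62.9° gives DN at 14.80° from the x-axis; with |DN| = 24.4, N = (-0.6694, -8.178). ∠DNW = 41.2° gives NW at -124.0° from the x-axis; with |NW| = 28.2, W = (-16.44, -31.56). ∠NWM = 70.5° gives WM at 126.5° from the x-axis; with |WM| = 18.2, M = (-27.26, -16.93). Then |DM| = |M − D| = 3.919.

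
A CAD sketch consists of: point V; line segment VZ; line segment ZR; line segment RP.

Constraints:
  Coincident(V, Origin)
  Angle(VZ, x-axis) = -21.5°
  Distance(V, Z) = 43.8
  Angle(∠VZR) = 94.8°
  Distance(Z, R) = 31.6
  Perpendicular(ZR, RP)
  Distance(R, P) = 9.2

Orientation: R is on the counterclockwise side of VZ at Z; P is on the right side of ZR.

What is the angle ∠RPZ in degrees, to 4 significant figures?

73.77°

∠VZR = 94.8°, so ZR runs at -21.5° + (180° − 94.8°) = 63.70° from the x-axis; with |ZR| = 31.6, R = Z + 31.6·(cos 63.70°, sin 63.70°) = (54.75, 12.28). The perpendicularity gives RP at right angles to ZR; with |RP| = 9.2 on the right of ZR, P = R + 9.2·(0.8965, -0.4431) = (63.00, 8.200). Then cos ∠RPZ = PR·PZ / (|PR||PZ|), giving 73.77°.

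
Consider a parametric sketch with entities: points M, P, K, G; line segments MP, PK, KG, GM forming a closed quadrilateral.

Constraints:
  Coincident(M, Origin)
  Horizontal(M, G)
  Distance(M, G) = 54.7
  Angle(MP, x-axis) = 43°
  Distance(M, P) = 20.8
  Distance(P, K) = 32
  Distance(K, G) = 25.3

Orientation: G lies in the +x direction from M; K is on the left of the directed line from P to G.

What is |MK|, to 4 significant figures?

51.53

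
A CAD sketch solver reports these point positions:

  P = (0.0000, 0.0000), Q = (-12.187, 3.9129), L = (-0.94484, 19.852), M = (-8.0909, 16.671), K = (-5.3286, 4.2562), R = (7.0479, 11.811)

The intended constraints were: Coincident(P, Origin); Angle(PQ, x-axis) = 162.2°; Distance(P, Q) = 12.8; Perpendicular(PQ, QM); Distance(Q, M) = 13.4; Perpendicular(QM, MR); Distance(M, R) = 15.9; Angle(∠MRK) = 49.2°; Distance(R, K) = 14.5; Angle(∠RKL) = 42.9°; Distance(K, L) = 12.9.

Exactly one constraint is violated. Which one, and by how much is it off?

Distance(K, L) = 12.9 — off by 3.30.

P = (0.00, 0.00) ✓; PQ at 162.2° ✓; |PQ| = 12.80 ✓; ∠(PQ, QM) = 90.00° ✓; |QM| = 13.40 ✓; ∠(QM, MR) = 90.00° ✓; |MR| = 15.90 ✓; ∠MRK = 49.20° ✓; |RK| = 14.50 ✓; ∠RKL = 42.90° ✓; |KL| = 16.20 ✗.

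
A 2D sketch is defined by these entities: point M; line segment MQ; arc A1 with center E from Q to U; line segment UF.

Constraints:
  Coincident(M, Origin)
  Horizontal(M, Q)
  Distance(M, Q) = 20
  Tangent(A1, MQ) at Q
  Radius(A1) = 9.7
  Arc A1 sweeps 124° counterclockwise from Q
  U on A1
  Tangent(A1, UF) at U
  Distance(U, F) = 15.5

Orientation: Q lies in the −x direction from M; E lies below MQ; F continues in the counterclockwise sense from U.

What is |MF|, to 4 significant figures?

34.03

M is at the origin; M and Q share the same y with |MQ| = 20.0 and Q on the −x side, so Q = (-20.00, 0.000). The tangent condition forces EQ to be normal to MQ, so E = Q + (0, -9.7) = (-20.00, -9.700). On A1, Q sits at bearing 90° from E; a 124° counterclockwise sweep puts U at bearing 214°, so U = E + 9.7·(cos 214°, sin 214°) = (-28.04, -15.12). The tangent condition forces EU to be normal to UF, so UF runs along (−sin 214°, cos 214°); with |UF| = 15.5, F = (-19.37, -27.97). Then |MF| = |F − M| = 34.03.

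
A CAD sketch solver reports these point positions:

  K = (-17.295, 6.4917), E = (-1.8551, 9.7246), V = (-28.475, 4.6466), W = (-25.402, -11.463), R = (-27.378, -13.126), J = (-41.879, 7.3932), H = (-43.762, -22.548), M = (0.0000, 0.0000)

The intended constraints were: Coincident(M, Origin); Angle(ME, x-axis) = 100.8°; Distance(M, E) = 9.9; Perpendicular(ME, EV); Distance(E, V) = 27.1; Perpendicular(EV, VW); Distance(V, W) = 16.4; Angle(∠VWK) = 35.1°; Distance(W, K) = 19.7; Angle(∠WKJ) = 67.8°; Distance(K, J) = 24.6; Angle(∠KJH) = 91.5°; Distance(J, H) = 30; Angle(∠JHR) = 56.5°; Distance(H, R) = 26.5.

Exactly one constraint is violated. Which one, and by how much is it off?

Distance(H, R) = 26.5 — off by 7.60.

M = (0.00, 0.00) ✓; ME at 100.8° ✓; |ME| = 9.900 ✓; ∠(ME, EV) = 90.00° ✓; |EV| = 27.10 ✓; ∠(EV, VW) = 90.00° ✓; |VW| = 16.40 ✓; ∠VWK = 35.10° ✓; |WK| = 19.70 ✓; ∠WKJ = 67.80° ✓; |KJ| = 24.60 ✓; ∠KJH = 91.50° ✓; |JH| = 30.00 ✓; ∠JHR = 56.50° ✓; |HR| = 18.90 ✗.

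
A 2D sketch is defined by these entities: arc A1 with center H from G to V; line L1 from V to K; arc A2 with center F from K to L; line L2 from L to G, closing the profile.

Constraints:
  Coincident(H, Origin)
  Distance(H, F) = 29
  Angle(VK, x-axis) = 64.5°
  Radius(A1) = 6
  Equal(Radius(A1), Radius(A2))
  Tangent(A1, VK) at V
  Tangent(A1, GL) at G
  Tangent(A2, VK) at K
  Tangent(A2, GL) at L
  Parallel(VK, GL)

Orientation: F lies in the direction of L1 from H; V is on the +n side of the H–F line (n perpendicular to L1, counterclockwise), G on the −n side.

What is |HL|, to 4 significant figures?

29.61

The slot axis is L1's direction at 64.5°, so u = (cos 64.5°, sin 64.5°) = (0.4305, 0.9026) and n = (−sin 64.5°, cos 64.5°) = (-0.9026, 0.4305). H is at the origin and F lies 29.0 along u from H, so F = 29.0·u = (12.48, 26.17). Tangency of A1 to both parallel lines with radius 6.0 puts V and G at H ± 6.0·n: V = (-5.416, 2.583), G = (5.416, -2.583). Equal radii place K and L the same way about F: K = F + 6.0·n = (7.069, 28.76), L = F − 6.0·n = (17.90, 23.59). Then |HL| = |L − H| = 29.61.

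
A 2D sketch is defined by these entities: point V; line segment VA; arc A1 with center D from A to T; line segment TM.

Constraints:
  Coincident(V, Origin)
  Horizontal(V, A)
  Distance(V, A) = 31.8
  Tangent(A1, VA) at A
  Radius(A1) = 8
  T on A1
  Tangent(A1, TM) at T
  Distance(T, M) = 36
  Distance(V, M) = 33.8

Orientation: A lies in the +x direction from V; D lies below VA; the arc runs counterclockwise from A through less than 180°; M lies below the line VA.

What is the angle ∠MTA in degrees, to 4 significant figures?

152.0°

V is at the origin; V and A share the same y with |VA| = 31.8 and A on the +x side, so A = (31.80, 0.000). Since A1 is tangent to VA there, DA ⟂ VA, so D = A + (0, -8) = (31.80, -8.000). Since DT ⟂ TM (tangency), |DM| = √(8.0² + 36.0²) = 36.88 regardless of where T sits on A1. So M lies on both circle(V, 33.8) and circle(D, 36.88); the below-VA intersection is M = (5.079, -33.42). T is the foot of the tangent from M: T = (25.16, -3.537).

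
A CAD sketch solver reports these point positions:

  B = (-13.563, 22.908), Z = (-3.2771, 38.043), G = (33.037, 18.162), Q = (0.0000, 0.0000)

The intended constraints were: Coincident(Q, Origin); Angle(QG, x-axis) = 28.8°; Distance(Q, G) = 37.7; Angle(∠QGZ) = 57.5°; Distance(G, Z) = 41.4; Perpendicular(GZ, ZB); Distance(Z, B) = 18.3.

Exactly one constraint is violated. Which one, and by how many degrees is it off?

Perpendicular(GZ, ZB) — off by 5.50°.

Q = (0.00, 0.00) ✓; QG at 28.80° ✓; |QG| = 37.70 ✓; ∠QGZ = 57.50° ✓; |GZ| = 41.40 ✓; ∠(GZ, ZB) = 84.50° ✗; |ZB| = 18.30 ✓.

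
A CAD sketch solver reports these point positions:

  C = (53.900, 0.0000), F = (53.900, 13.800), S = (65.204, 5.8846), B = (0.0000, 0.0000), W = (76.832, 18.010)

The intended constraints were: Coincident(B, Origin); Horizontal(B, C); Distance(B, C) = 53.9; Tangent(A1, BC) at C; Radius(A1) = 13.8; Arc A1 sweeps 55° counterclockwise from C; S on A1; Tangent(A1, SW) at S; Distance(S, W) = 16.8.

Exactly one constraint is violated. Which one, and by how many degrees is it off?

Tangent(A1, SW) at S — off by 8.80°.

B = (0.00, 0.00) ✓; B.y = 0.00, C.y = 0.00 ✓; |BC| = 53.90 ✓; ∠(FC, CB) = 90.00° ✓; |FC| = 13.80 ✓; bearing(F→S) − bearing(F→C) = 55.00° ✓; |FS| = 13.80 ✓; ∠(FS, SW) = 98.80° ✗; |SW| = 16.80 ✓.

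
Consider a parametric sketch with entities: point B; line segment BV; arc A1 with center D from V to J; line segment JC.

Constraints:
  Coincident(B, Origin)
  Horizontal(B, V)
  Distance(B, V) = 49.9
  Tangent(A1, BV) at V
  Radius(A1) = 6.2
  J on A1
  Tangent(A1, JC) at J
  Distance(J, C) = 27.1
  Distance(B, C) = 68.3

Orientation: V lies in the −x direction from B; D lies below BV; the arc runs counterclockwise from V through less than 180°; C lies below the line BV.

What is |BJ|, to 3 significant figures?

56.3

Checks: B = (0.00, 0.00) ✓; |DJ| = 6.200 ✓; ∠(DJ, JC) = 90.00° ✓; |JC| = 27.10 ✓; |BC| = 68.30 ✓.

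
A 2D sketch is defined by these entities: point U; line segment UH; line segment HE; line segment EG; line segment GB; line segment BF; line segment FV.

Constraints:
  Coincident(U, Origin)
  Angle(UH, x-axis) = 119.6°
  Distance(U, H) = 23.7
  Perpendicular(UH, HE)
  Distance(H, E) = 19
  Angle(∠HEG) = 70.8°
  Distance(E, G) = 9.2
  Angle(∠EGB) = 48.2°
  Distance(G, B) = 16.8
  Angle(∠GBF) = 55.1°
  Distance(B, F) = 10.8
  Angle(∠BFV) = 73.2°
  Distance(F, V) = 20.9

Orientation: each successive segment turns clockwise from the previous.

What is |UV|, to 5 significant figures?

14.041

U is at the origin; UH runs at 119.6° with length 23.7, so H = (-11.706, 20.607). The perpendicularity gives HE at right angles to UH, so HE runs at 29.600°; with |HE| = 19.0, E = (4.8140, 29.992). ∠HEG = 70.8° gives EG at -79.600° from the x-axis; with |EG| = 9.2, G = (6.4748, 20.943). ∠EGB = 48.2° gives GB at 148.60° from the x-axis; with |GB| = 16.8, B = (-7.8649, 29.696). ∠GBF = 55.1° gives BF at 23.700° from the x-axis; with |BF| = 10.8, F = (2.0243, 34.037). ∠BFV = 73.2° gives FV at -83.100° from the x-axis; with |FV| = 20.9, V = (4.5351, 13.288). Then |UV| = |V − U| = 14.041.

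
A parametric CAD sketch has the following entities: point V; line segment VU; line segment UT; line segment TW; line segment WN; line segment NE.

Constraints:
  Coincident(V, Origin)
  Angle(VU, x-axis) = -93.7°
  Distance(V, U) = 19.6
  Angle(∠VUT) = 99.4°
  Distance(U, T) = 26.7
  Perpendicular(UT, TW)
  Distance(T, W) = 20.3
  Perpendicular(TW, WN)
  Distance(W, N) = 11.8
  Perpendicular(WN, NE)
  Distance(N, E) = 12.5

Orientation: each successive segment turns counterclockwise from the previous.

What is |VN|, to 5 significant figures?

18.127

V is at the origin; VU runs at -93.7° with length 19.6, so U = (-1.2648, -19.559). ∠VUT = 99.4° gives UT at -13.100° from the x-axis; with |UT| = 26.7, T = (24.740, -25.611). The perpendicularity gives TW at right angles to UT, so TW runs at 76.900°; with |TW| = 20.3, W = (29.341, -5.8390). TW is perpendicular to WN, so WN runs at 166.90°; with |WN| = 11.8, N = (17.848, -3.1645). Then |VN| = |N − V| = 18.127.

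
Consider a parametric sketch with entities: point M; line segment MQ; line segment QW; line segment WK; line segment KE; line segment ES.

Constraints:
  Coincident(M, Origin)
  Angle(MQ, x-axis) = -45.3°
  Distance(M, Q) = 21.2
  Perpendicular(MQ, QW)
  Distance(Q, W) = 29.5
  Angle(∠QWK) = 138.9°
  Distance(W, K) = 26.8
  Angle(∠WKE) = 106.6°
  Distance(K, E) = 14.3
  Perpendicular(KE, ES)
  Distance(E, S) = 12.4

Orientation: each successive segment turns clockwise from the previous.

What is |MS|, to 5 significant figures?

32.764

M is at the origin; MQ runs at -45.3° with length 21.2, so Q = (14.912, -15.069). MQ is perpendicular to QW, so QW runs at -135.30°; with |QW| = 29.5, W = (-6.0566, -35.819). ∠QWK = 138.9° gives WK at -176.40° from the x-axis; with |WK| = 26.8, K = (-32.804, -37.502). ∠WKE = 106.6° gives KE at 110.20° from the x-axis; with |KE| = 14.3, E = (-37.741, -24.081). KE is perpendicular to ES, so ES runs at 20.200°; with |ES| = 12.4, S = (-26.104, -19.800). Then |MS| = |S − M| = 32.764.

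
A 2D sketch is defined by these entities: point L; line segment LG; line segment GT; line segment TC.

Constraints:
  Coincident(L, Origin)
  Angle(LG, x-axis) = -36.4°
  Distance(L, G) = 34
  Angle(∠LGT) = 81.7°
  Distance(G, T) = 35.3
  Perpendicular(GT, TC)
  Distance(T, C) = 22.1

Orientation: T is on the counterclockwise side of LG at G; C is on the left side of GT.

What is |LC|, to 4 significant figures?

32.51

L is at the origin; LG runs at -36.4° with length 34.0, so G = 34.0·(cos -36.4°, sin -36.4°) = (27.37, -20.18). ∠LGT = 81.7°, so GT runs at -36.4° + (180° − 81.7°) = 61.90° from the x-axis; with |GT| = 35.3, T = G + 35.3·(cos 61.90°, sin 61.90°) = (43.99, 10.96). The perpendicularity gives TC at right angles to GT; with |TC| = 22.1 on the left of GT, C = T + 22.1·(-0.8821, 0.4710) = (24.50, 21.37). Then |LC| = |C − L| = 32.51.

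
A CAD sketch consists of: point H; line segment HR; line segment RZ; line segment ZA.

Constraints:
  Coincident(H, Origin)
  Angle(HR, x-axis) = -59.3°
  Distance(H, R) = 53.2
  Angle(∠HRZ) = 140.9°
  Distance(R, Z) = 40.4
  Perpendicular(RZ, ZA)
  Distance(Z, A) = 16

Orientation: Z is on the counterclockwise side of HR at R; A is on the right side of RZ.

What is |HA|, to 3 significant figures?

95.5

H is at the origin; HR runs at -59.3° with length 53.2, so R = 53.2·(cos -59.3°, sin -59.3°) = (27.2, -45.7). ∠HRZ = 140.9°, so RZ runs at -59.3° + (180° − 140.9°) = -20.2° from the x-axis; with |RZ| = 40.4, Z = R + 40.4·(cos -20.2°, sin -20.2°) = (65.1, -59.7). RZ is perpendicular to ZA; with |ZA| = 16.0 on the right of RZ, A = Z + 16.0·(-0.345, -0.938) = (59.6, -74.7). Then |HA| = |A − H| = 95.5.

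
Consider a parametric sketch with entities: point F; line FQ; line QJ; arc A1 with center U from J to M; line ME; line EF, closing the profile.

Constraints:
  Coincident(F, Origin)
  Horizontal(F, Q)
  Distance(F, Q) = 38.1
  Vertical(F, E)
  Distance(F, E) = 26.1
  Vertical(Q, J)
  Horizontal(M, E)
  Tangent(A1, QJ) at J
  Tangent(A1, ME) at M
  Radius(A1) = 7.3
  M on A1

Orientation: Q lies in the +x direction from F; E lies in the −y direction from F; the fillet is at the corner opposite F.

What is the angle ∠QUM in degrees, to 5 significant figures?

158.78°

F is at the origin; FQ is horizontal with |FQ| = 38.1 and Q on the +x side, so Q = (38.100, 0.0000). FE is vertical with |FE| = 26.1 and E on the −y side, so E = (0.0000, -26.100). The virtual corner opposite F is at (38.100, -26.100). A1 meets QJ tangentially, so UJ is at right angles to QJ and since A1 is tangent to ME there, UM ⟂ ME, with radius 7.3, so the center U sits 7.3 in from both sides at U = (30.800, -18.800). That places the tangent points at J = (38.100, -18.800) on QJ and M = (30.800, -26.100) on ME. Then cos ∠QUM = UQ·UM / (|UQ||UM|), giving 158.78°.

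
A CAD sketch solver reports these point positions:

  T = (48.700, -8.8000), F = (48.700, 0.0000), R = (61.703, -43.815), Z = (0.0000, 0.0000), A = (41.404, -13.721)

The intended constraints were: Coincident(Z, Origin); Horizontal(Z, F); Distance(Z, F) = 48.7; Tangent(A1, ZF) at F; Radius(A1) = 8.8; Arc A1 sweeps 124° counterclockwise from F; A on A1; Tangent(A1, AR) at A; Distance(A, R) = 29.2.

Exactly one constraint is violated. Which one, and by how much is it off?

Distance(A, R) = 29.2 — off by 7.10.

Z = (0.00, 0.00) ✓; Z.y = 0.00, F.y = 0.00 ✓; |ZF| = 48.70 ✓; ∠(TF, FZ) = 90.00° ✓; |TF| = 8.800 ✓; bearing(T→A) − bearing(T→F) = 124.0° ✓; |TA| = 8.800 ✓; ∠(TA, AR) = 90.00° ✓; |AR| = 36.30 ✗.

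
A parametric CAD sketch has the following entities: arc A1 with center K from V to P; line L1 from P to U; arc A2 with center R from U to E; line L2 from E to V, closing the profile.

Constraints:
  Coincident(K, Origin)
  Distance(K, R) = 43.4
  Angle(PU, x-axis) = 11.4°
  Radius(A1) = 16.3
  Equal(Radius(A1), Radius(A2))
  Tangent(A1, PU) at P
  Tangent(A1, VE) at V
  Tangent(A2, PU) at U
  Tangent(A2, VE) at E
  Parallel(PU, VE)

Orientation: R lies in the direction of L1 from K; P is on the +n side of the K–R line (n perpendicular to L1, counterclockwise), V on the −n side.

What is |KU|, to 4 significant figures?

46.36

Tangency of A1 to both parallel lines with radius 16.3 puts P and V at K ± 16.3·n: P = (-3.222, 15.98), V = (3.222, -15.98). Equal radii place U and E the same way about R: U = R + 16.3·n = (39.32, 24.56), E = R − 16.3·n = (45.77, -7.400). Then |KU| = |U − K| = 46.36.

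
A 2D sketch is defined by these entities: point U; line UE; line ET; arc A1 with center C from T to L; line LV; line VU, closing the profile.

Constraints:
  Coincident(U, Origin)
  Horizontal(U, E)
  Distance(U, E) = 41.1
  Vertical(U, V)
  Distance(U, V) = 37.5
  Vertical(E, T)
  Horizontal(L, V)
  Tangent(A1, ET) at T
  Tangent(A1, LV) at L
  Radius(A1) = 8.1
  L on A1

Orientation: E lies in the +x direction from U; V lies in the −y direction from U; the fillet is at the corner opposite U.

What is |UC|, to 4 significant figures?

44.20

UV is vertical with |UV| = 37.5 and V on the −y side, so V = (0.000, -37.50). The virtual corner opposite U is at (41.10, -37.50). Tangency of A1 to ET means the radius CT is perpendicular to ET and the tangent condition forces CL to be normal to LV, with radius 8.1, so the center C sits 8.1 in from both sides at C = (33.00, -29.40). Then |UC| = |C − U| = 44.20.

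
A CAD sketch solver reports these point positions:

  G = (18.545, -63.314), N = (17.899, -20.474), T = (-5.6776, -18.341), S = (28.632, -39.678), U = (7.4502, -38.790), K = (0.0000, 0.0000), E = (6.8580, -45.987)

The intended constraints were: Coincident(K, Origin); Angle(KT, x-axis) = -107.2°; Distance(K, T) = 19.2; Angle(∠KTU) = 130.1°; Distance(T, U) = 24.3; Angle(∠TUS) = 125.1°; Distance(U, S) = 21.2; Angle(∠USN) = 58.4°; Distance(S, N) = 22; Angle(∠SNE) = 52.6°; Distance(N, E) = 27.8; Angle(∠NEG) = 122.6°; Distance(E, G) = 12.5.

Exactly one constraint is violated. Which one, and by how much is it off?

Distance(E, G) = 12.5 — off by 8.40.

K = (0.00, 0.00) ✓; KT at -107.2° ✓; |KT| = 19.20 ✓; ∠KTU = 130.1° ✓; |TU| = 24.30 ✓; ∠TUS = 125.1° ✓; |US| = 21.20 ✓; ∠USN = 58.40° ✓; |SN| = 22.00 ✓; ∠SNE = 52.60° ✓; |NE| = 27.80 ✓; ∠NEG = 122.6° ✓; |EG| = 20.90 ✗.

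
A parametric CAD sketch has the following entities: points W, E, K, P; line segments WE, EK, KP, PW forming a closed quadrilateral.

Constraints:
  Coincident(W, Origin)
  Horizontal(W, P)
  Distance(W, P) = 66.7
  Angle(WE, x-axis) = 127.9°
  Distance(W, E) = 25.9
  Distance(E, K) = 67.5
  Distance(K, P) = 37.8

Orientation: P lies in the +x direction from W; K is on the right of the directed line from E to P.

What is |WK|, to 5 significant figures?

42.617

W is at the origin; WP is horizontal with |WP| = 66.7 and P in +x, so P = (66.7, 0). WE runs at 127.9° with |WE| = 25.9, so E = (-15.910, 20.437). K is determined by |EK| = 67.5 and |KP| = 37.8 together: it lies at the intersection of circle(E, 67.5) and circle(P, 37.8). With |EP| = 85.100, the foot of the radical line on EP is 60.925 from E and the perpendicular offset is √(67.5² − 60.925²) = 29.058. Taking the right-of-EP solution: K = (36.254, -22.402).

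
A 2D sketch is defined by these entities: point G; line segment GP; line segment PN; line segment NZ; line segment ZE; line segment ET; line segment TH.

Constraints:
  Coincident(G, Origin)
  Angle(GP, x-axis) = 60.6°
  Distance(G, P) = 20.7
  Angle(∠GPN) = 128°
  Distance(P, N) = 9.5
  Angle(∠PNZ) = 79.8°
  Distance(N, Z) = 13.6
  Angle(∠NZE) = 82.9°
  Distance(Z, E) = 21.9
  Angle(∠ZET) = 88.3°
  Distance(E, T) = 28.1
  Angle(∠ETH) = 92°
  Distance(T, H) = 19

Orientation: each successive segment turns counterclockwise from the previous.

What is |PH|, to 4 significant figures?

19.55

G is at the origin; GP runs at 60.6° with length 20.7, so P = (10.16, 18.03). ∠GPN = 128.0° gives PN at 112.6° from the x-axis; with |PN| = 9.5, N = (6.511, 26.80). ∠PNZ = 79.8° gives NZ at -147.2° from the x-axis; with |NZ| = 13.6, Z = (-4.921, 19.44). ∠NZE = 82.9° gives ZE at -50.10° from the x-axis; with |ZE| = 21.9, E = (9.127, 2.636). ∠ZET = 88.3° gives ET at 41.60° from the x-axis; with |ET| = 28.1, T = (30.14, 21.29). ∠ETH = 92.0° gives TH at 129.6° from the x-axis; with |TH| = 19.0, H = (18.03, 35.93). Then |PH| = |H − P| = 19.55.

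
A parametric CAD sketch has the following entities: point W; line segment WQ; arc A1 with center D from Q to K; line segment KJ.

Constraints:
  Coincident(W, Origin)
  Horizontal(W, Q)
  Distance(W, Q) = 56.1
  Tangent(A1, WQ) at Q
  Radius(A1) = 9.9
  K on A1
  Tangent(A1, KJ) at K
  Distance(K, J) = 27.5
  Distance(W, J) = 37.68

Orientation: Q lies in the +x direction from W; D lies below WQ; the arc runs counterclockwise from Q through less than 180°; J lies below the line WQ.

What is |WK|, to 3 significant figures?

49.0

Checks: |DK| = 9.900 ✓; ∠(DK, KJ) = 90.00° ✓; |KJ| = 27.50 ✓; |WJ| = 37.68 ✓.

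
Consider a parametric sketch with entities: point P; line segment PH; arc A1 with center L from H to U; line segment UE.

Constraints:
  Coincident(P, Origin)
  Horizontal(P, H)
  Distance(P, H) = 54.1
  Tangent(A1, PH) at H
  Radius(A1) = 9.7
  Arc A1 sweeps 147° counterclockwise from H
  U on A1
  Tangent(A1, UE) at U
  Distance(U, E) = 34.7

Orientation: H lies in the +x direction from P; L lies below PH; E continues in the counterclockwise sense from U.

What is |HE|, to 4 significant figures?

43.78

P is at the origin; PH is horizontal with |PH| = 54.1 and H on the +x side, so H = (54.10, 0.000). The tangent condition forces LH to be normal to PH, so L = H + (0, -9.7) = (54.10, -9.700). On A1, H sits at bearing 90° from L; a 147° counterclockwise sweep puts U at bearing 237°, so U = L + 9.7·(cos 237°, sin 237°) = (48.82, -17.84). A1 meets UE tangentially, so LU is at right angles to UE, so UE runs along (−sin 237°, cos 237°); with |UE| = 34.7, E = (77.92, -36.73). Then |HE| = |E − H| = 43.78.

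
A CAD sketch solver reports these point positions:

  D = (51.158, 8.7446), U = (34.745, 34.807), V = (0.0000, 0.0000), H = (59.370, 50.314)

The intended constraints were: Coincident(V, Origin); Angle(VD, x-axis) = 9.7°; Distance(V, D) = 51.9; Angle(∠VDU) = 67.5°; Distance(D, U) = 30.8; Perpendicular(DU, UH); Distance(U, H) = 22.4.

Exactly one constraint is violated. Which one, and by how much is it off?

Distance(U, H) = 22.4 — off by 6.70.

V = (0.00, 0.00) ✓; VD at 9.700° ✓; |VD| = 51.90 ✓; ∠VDU = 67.50° ✓; |DU| = 30.80 ✓; ∠(DU, UH) = 90.00° ✓; |UH| = 29.10 ✗.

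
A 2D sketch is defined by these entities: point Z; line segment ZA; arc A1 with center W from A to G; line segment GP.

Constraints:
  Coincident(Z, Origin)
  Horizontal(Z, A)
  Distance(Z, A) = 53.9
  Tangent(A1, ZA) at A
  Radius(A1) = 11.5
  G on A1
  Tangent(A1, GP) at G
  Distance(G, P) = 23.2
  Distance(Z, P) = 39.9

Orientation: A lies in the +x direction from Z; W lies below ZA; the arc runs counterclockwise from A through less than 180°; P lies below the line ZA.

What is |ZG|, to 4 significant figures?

44.61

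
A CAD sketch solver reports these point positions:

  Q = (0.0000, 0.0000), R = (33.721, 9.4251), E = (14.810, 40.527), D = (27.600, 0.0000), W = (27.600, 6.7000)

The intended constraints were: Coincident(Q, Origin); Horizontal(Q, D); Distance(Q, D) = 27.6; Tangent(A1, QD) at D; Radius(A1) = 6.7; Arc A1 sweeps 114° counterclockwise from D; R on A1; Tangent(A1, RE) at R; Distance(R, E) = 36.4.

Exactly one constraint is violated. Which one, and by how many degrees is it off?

Tangent(A1, RE) at R — off by 7.30°.

Q = (0.00, 0.00) ✓; Q.y = 0.00, D.y = 0.00 ✓; |QD| = 27.60 ✓; ∠(WD, DQ) = 90.00° ✓; |WD| = 6.700 ✓; bearing(W→R) − bearing(W→D) = 114.0° ✓; |WR| = 6.700 ✓; ∠(WR, RE) = 82.70° ✗; |RE| = 36.40 ✓.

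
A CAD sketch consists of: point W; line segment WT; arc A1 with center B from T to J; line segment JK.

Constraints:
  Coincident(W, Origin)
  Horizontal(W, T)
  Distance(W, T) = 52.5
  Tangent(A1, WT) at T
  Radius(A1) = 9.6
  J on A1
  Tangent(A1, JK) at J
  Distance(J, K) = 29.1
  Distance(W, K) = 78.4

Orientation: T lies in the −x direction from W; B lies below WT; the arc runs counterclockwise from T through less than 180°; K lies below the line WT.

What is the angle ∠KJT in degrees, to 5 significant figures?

143.77°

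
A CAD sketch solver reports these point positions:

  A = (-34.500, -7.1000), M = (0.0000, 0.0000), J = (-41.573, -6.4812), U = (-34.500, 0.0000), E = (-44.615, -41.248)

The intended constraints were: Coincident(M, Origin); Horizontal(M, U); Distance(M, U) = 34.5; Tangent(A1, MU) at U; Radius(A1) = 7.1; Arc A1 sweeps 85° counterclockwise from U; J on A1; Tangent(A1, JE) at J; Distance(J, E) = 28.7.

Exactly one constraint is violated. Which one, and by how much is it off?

Distance(J, E) = 28.7 — off by 6.20.

M = (0.00, 0.00) ✓; M.y = 0.00, U.y = 0.00 ✓; |MU| = 34.50 ✓; ∠(AU, UM) = 90.00° ✓; |AU| = 7.100 ✓; bearing(A→J) − bearing(A→U) = 85.00° ✓; |AJ| = 7.100 ✓; ∠(AJ, JE) = 90.00° ✓; |JE| = 34.90 ✗.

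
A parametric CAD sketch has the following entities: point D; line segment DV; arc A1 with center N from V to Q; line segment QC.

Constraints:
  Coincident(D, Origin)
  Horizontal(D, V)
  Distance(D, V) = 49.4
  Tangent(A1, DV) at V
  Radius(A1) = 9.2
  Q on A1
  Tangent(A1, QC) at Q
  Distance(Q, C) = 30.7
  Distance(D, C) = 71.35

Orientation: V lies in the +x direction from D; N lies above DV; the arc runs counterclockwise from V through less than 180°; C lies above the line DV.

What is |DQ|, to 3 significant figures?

59.3

D is at the origin; DV is horizontal with |DV| = 49.4 and V on the +x side, so V = (49.4, 0.00). Tangency of A1 to DV means the radius NV is perpendicular to DV, so N = V + (0, 9.2) = (49.4, 9.20). Since NQ ⟂ QC (tangency), |NC| = √(9.2² + 30.7²) = 32.0 regardless of where Q sits on A1. So C lies on both circle(D, 71.35) and circle(N, 32.0); the above-DV intersection is C = (59.3, 39.7). Q is the foot of the tangent from C: Q = (58.6, 8.99).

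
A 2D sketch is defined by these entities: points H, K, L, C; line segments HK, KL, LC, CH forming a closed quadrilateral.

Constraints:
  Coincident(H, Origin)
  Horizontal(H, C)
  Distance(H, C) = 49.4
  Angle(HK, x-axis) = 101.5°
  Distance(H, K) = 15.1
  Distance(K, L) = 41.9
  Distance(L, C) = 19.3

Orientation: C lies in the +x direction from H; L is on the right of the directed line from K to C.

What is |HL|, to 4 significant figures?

33.02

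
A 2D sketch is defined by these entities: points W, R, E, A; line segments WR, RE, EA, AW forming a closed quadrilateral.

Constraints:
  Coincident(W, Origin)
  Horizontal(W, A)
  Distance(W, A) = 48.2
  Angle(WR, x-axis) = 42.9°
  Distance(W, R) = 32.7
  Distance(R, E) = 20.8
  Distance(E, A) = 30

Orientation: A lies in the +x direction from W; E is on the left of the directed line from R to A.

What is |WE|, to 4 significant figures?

52.55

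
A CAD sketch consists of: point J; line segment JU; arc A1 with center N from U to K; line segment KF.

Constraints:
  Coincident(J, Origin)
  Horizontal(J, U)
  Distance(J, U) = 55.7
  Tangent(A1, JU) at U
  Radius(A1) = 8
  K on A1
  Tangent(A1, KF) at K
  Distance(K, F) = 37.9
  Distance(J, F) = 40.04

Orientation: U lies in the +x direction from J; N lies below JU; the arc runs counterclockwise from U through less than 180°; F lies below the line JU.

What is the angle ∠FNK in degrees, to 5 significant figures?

78.081°

J is at the origin; JU is horizontal with |JU| = 55.7 and U on the +x side, so U = (55.700, 0.0000). A1 meets JU tangentially, so NU is at right angles to JU, so N = U + (0, -8) = (55.700, -8.0000). Since NK ⟂ KF (tangency), |NF| = √(8.0² + 37.9²) = 38.735 regardless of where K sits on A1. So F lies on both circle(J, 40.04) and circle(N, 38.735); the below-JU intersection is F = (24.836, -31.406). K is the foot of the tangent from F: K = (49.654, -2.7615).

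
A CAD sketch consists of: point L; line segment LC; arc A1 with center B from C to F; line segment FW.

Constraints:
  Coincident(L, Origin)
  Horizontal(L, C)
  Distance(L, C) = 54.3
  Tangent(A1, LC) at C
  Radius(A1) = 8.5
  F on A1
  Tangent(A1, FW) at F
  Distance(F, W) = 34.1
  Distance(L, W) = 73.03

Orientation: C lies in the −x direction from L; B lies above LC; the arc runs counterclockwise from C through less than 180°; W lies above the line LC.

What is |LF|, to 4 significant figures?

47.81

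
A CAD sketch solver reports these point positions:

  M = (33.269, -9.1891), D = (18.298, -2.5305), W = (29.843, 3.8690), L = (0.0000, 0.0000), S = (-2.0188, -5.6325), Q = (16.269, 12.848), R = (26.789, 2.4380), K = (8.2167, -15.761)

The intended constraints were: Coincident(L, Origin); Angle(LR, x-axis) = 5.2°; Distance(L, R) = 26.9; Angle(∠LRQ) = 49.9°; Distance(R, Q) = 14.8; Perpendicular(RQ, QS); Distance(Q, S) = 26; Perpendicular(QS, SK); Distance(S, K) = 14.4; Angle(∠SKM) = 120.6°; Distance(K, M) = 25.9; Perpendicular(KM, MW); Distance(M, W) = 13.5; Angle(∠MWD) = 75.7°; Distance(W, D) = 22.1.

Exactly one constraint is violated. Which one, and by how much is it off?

Distance(W, D) = 22.1 — off by 8.90.

L = (0.00, 0.00) ✓; LR at 5.200° ✓; |LR| = 26.90 ✓; ∠LRQ = 49.90° ✓; |RQ| = 14.80 ✓; ∠(RQ, QS) = 90.00° ✓; |QS| = 26.00 ✓; ∠(QS, SK) = 90.00° ✓; |SK| = 14.40 ✓; ∠SKM = 120.6° ✓; |KM| = 25.90 ✓; ∠(KM, MW) = 90.00° ✓; |MW| = 13.50 ✓; ∠MWD = 75.70° ✓; |WD| = 13.20 ✗.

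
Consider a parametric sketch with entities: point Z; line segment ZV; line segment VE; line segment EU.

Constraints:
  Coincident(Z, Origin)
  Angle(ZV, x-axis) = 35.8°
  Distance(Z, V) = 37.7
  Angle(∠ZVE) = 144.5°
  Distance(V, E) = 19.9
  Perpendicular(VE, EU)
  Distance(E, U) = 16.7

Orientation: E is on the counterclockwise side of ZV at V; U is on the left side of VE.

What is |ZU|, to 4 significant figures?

50.86

Z is at the origin; ZV runs at 35.8° with length 37.7, so V = 37.7·(cos 35.8°, sin 35.8°) = (30.58, 22.05). ∠ZVE = 144.5°, so VE runs at 35.8° + (180° − 144.5°) = 71.30° from the x-axis; with |VE| = 19.9, E = V + 19.9·(cos 71.30°, sin 71.30°) = (36.96, 40.90). VE is perpendicular to EU; with |EU| = 16.7 on the left of VE, U = E + 16.7·(-0.9472, 0.3206) = (21.14, 46.26). Then |ZU| = |U − Z| = 50.86.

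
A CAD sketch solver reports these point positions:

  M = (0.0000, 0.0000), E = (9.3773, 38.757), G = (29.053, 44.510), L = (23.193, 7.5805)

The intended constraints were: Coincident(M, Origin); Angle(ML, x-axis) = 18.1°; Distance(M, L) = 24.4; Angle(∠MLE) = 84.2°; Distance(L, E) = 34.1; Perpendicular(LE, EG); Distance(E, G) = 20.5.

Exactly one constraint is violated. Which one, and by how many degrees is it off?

Perpendicular(LE, EG) — off by 7.60°.

M = (0.00, 0.00) ✓; ML at 18.10° ✓; |ML| = 24.40 ✓; ∠MLE = 84.20° ✓; |LE| = 34.10 ✓; ∠(LE, EG) = 97.60° ✗; |EG| = 20.50 ✓.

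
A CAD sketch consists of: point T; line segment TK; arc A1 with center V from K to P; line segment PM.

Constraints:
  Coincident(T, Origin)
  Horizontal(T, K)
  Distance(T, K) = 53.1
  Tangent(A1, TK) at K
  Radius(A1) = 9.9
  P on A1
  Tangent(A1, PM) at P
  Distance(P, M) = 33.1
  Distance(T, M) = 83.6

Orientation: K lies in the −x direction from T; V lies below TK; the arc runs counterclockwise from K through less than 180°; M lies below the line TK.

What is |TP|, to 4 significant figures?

62.49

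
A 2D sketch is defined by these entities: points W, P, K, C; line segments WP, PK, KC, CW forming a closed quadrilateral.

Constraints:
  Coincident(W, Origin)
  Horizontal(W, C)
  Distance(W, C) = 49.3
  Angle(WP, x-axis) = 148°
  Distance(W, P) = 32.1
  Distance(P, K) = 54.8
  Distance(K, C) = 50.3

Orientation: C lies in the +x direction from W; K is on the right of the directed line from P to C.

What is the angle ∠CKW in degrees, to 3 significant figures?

72.2°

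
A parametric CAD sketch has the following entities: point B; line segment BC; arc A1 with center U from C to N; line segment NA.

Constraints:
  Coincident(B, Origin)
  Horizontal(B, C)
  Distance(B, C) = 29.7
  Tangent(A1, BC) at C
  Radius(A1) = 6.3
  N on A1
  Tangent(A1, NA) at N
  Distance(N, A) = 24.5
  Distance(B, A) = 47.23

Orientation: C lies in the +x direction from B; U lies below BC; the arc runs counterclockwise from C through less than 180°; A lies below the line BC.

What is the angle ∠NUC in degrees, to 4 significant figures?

118.3°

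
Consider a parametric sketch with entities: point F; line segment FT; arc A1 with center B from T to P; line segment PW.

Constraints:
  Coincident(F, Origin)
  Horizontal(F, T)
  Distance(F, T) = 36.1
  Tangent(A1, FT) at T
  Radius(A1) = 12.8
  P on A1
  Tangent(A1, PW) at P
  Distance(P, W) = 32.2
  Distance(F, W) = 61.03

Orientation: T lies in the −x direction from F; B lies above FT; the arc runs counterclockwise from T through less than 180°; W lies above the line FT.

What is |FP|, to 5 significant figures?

30.648

F is at the origin; FT is horizontal with |FT| = 36.1 and T on the −x side, so T = (-36.100, 0.0000). Tangency of A1 to FT means the radius BT is perpendicular to FT, so B = T + (0, 12.8) = (-36.100, 12.800). Since BP ⟂ PW (tangency), |BW| = √(12.8² + 32.2²) = 34.651 regardless of where P sits on A1. So W lies on both circle(F, 61.03) and circle(B, 34.651); the above-FT intersection is W = (-38.482, 47.369). P is the foot of the tangent from W: P = (-24.558, 18.335).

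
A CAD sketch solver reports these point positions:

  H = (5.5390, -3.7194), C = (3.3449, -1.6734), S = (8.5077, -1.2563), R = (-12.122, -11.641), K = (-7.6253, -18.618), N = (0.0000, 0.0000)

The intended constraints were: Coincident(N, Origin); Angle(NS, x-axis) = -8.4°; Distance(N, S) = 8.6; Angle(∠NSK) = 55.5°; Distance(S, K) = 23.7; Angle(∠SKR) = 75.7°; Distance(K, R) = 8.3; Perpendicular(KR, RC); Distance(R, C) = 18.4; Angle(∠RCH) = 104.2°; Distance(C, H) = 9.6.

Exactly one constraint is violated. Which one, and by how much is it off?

Distance(C, H) = 9.6 — off by 6.60.

N = (0.00, 0.00) ✓; NS at -8.400° ✓; |NS| = 8.600 ✓; ∠NSK = 55.50° ✓; |SK| = 23.70 ✓; ∠SKR = 75.70° ✓; |KR| = 8.301 ✓; ∠(KR, RC) = 90.00° ✓; |RC| = 18.40 ✓; ∠RCH = 104.2° ✓; |CH| = 3.000 ✗.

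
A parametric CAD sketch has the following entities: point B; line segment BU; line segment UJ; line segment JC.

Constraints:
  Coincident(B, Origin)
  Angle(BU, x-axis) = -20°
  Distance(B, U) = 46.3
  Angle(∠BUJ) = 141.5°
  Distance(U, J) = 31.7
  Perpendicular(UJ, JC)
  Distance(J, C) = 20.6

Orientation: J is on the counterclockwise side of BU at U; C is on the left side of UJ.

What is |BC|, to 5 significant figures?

68.431

B is at the origin; BU runs at -20.0° with length 46.3, so U = 46.3·(cos -20.0°, sin -20.0°) = (43.508, -15.836). ∠BUJ = 141.5°, so UJ runs at -20.0° + (180° − 141.5°) = 18.500° from the x-axis; with |UJ| = 31.7, J = U + 31.7·(cos 18.500°, sin 18.500°) = (73.570, -5.7770). UJ is perpendicular to JC; with |JC| = 20.6 on the left of UJ, C = J + 20.6·(-0.31730, 0.94832) = (67.033, 13.758). Then |BC| = |C − B| = 68.431.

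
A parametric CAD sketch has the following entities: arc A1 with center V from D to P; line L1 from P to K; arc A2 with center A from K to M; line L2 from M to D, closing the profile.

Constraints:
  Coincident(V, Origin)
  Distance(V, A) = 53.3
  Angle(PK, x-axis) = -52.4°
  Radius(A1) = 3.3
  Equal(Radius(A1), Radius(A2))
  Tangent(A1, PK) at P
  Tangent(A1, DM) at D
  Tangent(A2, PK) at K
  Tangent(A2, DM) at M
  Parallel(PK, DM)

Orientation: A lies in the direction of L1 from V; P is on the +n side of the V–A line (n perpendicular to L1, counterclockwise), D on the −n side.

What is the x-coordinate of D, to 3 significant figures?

-2.61

V is at the origin and A lies 53.3 along u from V, so A = 53.3·u = (32.5, -42.2). Tangency of A1 to both parallel lines with radius 3.3 puts P and D at V ± 3.3·n: P = (2.61, 2.01), D = (-2.61, -2.01). So D.x = -2.61.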